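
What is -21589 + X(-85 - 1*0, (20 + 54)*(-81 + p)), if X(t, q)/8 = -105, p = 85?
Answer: -22429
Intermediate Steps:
X(t, q) = -840 (X(t, q) = 8*(-105) = -840)
-21589 + X(-85 - 1*0, (20 + 54)*(-81 + p)) = -21589 - 840 = -22429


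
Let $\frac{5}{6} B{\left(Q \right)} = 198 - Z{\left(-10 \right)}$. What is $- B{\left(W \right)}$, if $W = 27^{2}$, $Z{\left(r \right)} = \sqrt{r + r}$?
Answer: $- \frac{1188}{5} + \frac{12 i \sqrt{5}}{5} \approx -237.6 + 5.3666 i$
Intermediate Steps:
$Z{\left(r \right)} = \sqrt{2} \sqrt{r}$ ($Z{\left(r \right)} = \sqrt{2 r} = \sqrt{2} \sqrt{r}$)
$W = 729$
$B{\left(Q \right)} = \frac{1188}{5} - \frac{12 i \sqrt{5}}{5}$ ($B{\left(Q \right)} = \frac{6 \left(198 - \sqrt{2} \sqrt{-10}\right)}{5} = \frac{6 \left(198 - \sqrt{2} i \sqrt{10}\right)}{5} = \frac{6 \left(198 - 2 i \sqrt{5}\right)}{5} = \frac{1188}{5} - \frac{12 i \sqrt{5}}{5}$)
$- B{\left(W \right)} = - (\frac{1188}{5} - \frac{12 i \sqrt{5}}{5}) = - \frac{1188}{5} + \frac{12 i \sqrt{5}}{5}$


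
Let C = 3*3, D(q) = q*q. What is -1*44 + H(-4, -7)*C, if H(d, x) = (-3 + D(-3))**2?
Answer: 280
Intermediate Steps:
D(q) = q**2
H(d, x) = 36 (H(d, x) = (-3 + (-3)**2)**2 = (-3 + 9)**2 = 6**2 = 36)
C = 9
-1*44 + H(-4, -7)*C = -1*44 + 36*9 = -44 + 324 = 280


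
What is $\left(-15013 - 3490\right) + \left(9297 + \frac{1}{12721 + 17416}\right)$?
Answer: $- \frac{277441221}{30137} \approx -9206.0$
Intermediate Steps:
$\left(-15013 - 3490\right) + \left(9297 + \frac{1}{12721 + 17416}\right) = \left(-15013 - 3490\right) + \left(9297 + \frac{1}{30137}\right) = -18503 + \left(9297 + \frac{1}{30137}\right) = -18503 + \frac{280183690}{30137} = - \frac{277441221}{30137}$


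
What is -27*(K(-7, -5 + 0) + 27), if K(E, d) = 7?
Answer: -918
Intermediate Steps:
-27*(K(-7, -5 + 0) + 27) = -27*(7 + 27) = -27*34 = -918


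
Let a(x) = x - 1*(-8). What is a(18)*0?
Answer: 0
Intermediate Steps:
a(x) = 8 + x (a(x) = x + 8 = 8 + x)
a(18)*0 = (8 + 18)*0 = 26*0 = 0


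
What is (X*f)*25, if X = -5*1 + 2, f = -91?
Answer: 6825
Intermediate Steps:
X = -3 (X = -5 + 2 = -3)
(X*f)*25 = -3*(-91)*25 = 273*25 = 6825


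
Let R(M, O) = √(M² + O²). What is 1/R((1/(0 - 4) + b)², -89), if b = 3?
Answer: 16*√2042417/2042417 ≈ 0.011196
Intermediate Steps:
1/R((1/(0 - 4) + b)², -89) = 1/(√(((1/(0 - 4) + 3)²)² + (-89)²)) = 1/(√(((1/(-4) + 3)²)² + 7921)) = 1/(√(((-¼ + 3)²)² + 7921)) = 1/(√(((11/4)²)² + 7921)) = 1/(√((121/16)² + 7921)) = 1/(√(14641/256 + 7921)) = 1/(√(2042417/256)) = 1/(√2042417/16) = 16*√2042417/2042417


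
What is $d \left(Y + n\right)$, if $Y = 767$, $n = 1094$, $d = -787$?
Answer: $-1464607$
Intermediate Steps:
$d \left(Y + n\right) = - 787 \left(767 + 1094\right) = \left(-787\right) 1861 = -1464607$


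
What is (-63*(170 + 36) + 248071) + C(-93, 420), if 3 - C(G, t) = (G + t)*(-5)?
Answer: 236731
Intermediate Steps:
C(G, t) = 3 + 5*G + 5*t (C(G, t) = 3 - (G + t)*(-5) = 3 - (-5*G - 5*t) = 3 + (5*G + 5*t) = 3 + 5*G + 5*t)
(-63*(170 + 36) + 248071) + C(-93, 420) = (-63*(170 + 36) + 248071) + (3 + 5*(-93) + 5*420) = (-63*206 + 248071) + (3 - 465 + 2100) = (-12978 + 248071) + 1638 = 235093 + 1638 = 236731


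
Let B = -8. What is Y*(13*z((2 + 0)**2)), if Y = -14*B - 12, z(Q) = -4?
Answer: -5200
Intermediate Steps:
Y = 100 (Y = -14*(-8) - 12 = 112 - 12 = 100)
Y*(13*z((2 + 0)**2)) = 100*(13*(-4)) = 100*(-52) = -5200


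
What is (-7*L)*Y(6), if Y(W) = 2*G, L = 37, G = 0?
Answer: 0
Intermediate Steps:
Y(W) = 0 (Y(W) = 2*0 = 0)
(-7*L)*Y(6) = -7*37*0 = -259*0 = 0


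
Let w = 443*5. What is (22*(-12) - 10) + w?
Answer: 1941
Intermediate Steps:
w = 2215
(22*(-12) - 10) + w = (22*(-12) - 10) + 2215 = (-264 - 10) + 2215 = -274 + 2215 = 1941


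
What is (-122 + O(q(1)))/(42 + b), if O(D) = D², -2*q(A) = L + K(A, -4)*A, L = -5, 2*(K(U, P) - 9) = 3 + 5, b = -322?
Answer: 53/140 ≈ 0.37857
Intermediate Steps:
K(U, P) = 13 (K(U, P) = 9 + (3 + 5)/2 = 9 + (½)*8 = 9 + 4 = 13)
q(A) = 5/2 - 13*A/2 (q(A) = -(-5 + 13*A)/2 = 5/2 - 13*A/2)
(-122 + O(q(1)))/(42 + b) = (-122 + (5/2 - 13/2*1)²)/(42 - 322) = (-122 + (5/2 - 13/2)²)/(-280) = (-122 + (-4)²)*(-1/280) = (-122 + 16)*(-1/280) = -106*(-1/280) = 53/140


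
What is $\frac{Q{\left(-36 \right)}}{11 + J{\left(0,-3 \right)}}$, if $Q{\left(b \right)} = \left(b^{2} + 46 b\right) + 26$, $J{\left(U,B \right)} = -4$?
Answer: $- \frac{334}{7} \approx -47.714$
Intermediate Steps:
$Q{\left(b \right)} = 26 + b^{2} + 46 b$
$\frac{Q{\left(-36 \right)}}{11 + J{\left(0,-3 \right)}} = \frac{26 + \left(-36\right)^{2} + 46 \left(-36\right)}{11 - 4} = \frac{26 + 1296 - 1656}{7} = \left(-334\right) \frac{1}{7} = - \frac{334}{7}$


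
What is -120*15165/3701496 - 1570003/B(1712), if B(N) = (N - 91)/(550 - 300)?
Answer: -60535121084075/250005209 ≈ -2.4214e+5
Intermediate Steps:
B(N) = -91/250 + N/250 (B(N) = (-91 + N)/250 = (-91 + N)*(1/250) = -91/250 + N/250)
-120*15165/3701496 - 1570003/B(1712) = -120*15165/3701496 - 1570003/(-91/250 + (1/250)*1712) = -1819800*1/3701496 - 1570003/(-91/250 + 856/125) = -75825/154229 - 1570003/1621/250 = -75825/154229 - 1570003*250/1621 = -75825/154229 - 392500750/1621 = -60535121084075/250005209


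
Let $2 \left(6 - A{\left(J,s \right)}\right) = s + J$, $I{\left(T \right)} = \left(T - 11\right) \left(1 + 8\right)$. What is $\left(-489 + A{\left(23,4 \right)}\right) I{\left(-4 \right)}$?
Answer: $\frac{134055}{2} \approx 67028.0$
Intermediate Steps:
$I{\left(T \right)} = -99 + 9 T$ ($I{\left(T \right)} = \left(-11 + T\right) 9 = -99 + 9 T$)
$A{\left(J,s \right)} = 6 - \frac{J}{2} - \frac{s}{2}$ ($A{\left(J,s \right)} = 6 - \frac{s + J}{2} = 6 - \frac{J + s}{2} = 6 - \left(\frac{J}{2} + \frac{s}{2}\right) = 6 - \frac{J}{2} - \frac{s}{2}$)
$\left(-489 + A{\left(23,4 \right)}\right) I{\left(-4 \right)} = \left(-489 - \frac{15}{2}\right) \left(-99 + 9 \left(-4\right)\right) = \left(-489 - \frac{15}{2}\right) \left(-99 - 36\right) = \left(-489 - \frac{15}{2}\right) \left(-135\right) = \left(- \frac{993}{2}\right) \left(-135\right) = \frac{134055}{2}$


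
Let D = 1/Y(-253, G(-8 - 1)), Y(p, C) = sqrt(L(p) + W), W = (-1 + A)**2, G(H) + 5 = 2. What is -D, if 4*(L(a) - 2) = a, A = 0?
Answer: 2*I*sqrt(241)/241 ≈ 0.12883*I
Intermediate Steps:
L(a) = 2 + a/4
G(H) = -3 (G(H) = -5 + 2 = -3)
W = 1 (W = (-1 + 0)**2 = (-1)**2 = 1)
Y(p, C) = sqrt(3 + p/4) (Y(p, C) = sqrt((2 + p/4) + 1) = sqrt(3 + p/4))
D = -2*I*sqrt(241)/241 (D = 1/(sqrt(12 - 253)/2) = 1/(sqrt(-241)/2) = 1/((I*sqrt(241))/2) = 1/(I*sqrt(241)/2) = -2*I*sqrt(241)/241 ≈ -0.12883*I)
-D = -(-2)*I*sqrt(241)/241 = 2*I*sqrt(241)/241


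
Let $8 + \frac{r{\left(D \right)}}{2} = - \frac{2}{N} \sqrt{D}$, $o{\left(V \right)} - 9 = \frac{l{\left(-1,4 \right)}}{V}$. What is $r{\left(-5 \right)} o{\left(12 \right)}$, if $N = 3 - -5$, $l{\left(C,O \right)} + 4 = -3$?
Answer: $- \frac{404}{3} - \frac{101 i \sqrt{5}}{24} \approx -134.67 - 9.4101 i$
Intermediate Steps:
$l{\left(C,O \right)} = -7$ ($l{\left(C,O \right)} = -4 - 3 = -7$)
$N = 8$ ($N = 3 + 5 = 8$)
$o{\left(V \right)} = 9 - \frac{7}{V}$
$r{\left(D \right)} = -16 - \frac{\sqrt{D}}{2}$ ($r{\left(D \right)} = -16 + 2 - \frac{2}{8} \sqrt{D} = -16 + 2 \left(-2\right) \frac{1}{8} \sqrt{D} = -16 + 2 \left(- \frac{\sqrt{D}}{4}\right) = -16 - \frac{\sqrt{D}}{2}$)
$r{\left(-5 \right)} o{\left(12 \right)} = \left(-16 - \frac{\sqrt{-5}}{2}\right) \left(9 - \frac{7}{12}\right) = \left(-16 - \frac{i \sqrt{5}}{2}\right) \left(9 - \frac{7}{12}\right) = \left(-16 - \frac{i \sqrt{5}}{2}\right) \frac{101}{12} = - \frac{404}{3} - \frac{101 i \sqrt{5}}{24}$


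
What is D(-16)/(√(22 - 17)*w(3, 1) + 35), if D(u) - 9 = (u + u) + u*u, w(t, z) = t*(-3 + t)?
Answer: 233/35 ≈ 6.6571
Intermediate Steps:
D(u) = 9 + u² + 2*u (D(u) = 9 + ((u + u) + u*u) = 9 + (2*u + u²) = 9 + (u² + 2*u) = 9 + u² + 2*u)
D(-16)/(√(22 - 17)*w(3, 1) + 35) = (9 + (-16)² + 2*(-16))/(√(22 - 17)*(3*(-3 + 3)) + 35) = (9 + 256 - 32)/(√5*(3*0) + 35) = 233/(√5*0 + 35) = 233/(0 + 35) = 233/35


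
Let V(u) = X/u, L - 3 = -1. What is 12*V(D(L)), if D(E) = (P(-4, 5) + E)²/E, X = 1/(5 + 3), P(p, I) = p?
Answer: ¾ ≈ 0.75000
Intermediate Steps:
L = 2 (L = 3 - 1 = 2)
X = ⅛ (X = 1/8 = ⅛ ≈ 0.12500)
D(E) = (-4 + E)²/E
V(u) = 1/(8*u)
12*V(D(L)) = 12*(1/(8*(((-4 + 2)²/2)))) = 12*(1/(8*(((½)*(-2)²)))) = 12*(1/(8*(((½)*4)))) = 12*((⅛)/2) = 12*((⅛)*(½)) = 12*(1/16) = ¾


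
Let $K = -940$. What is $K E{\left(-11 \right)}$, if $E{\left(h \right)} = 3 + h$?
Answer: $7520$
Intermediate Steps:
$K E{\left(-11 \right)} = - 940 \left(3 - 11\right) = \left(-940\right) \left(-8\right) = 7520$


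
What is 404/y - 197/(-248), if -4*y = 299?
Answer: -341865/74152 ≈ -4.6103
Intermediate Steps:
y = -299/4 (y = -¼*299 = -299/4 ≈ -74.750)
404/y - 197/(-248) = 404/(-299/4) - 197/(-248) = 404*(-4/299) - 197*(-1/248) = -1616/299 + 197/248 = -341865/74152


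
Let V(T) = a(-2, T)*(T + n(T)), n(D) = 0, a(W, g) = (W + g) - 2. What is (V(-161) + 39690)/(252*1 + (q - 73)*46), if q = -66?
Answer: -66255/6142 ≈ -10.787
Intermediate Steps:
a(W, g) = -2 + W + g
V(T) = T*(-4 + T) (V(T) = (-2 - 2 + T)*(T + 0) = (-4 + T)*T = T*(-4 + T))
(V(-161) + 39690)/(252*1 + (q - 73)*46) = (-161*(-4 - 161) + 39690)/(252*1 + (-66 - 73)*46) = (-161*(-165) + 39690)/(252 - 139*46) = (26565 + 39690)/(252 - 6394) = 66255/(-6142) = 66255*(-1/6142) = -66255/6142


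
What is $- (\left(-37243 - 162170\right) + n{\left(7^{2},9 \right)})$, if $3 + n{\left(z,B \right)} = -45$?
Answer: $199461$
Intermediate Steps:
$n{\left(z,B \right)} = -48$ ($n{\left(z,B \right)} = -3 - 45 = -48$)
$- (\left(-37243 - 162170\right) + n{\left(7^{2},9 \right)}) = - (\left(-37243 - 162170\right) - 48) = - (-199413 - 48) = \left(-1\right) \left(-199461\right) = 199461$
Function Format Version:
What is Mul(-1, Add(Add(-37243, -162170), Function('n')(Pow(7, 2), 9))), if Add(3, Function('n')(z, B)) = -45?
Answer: 199461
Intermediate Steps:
Function('n')(z, B) = -48 (Function('n')(z, B) = Add(-3, -45) = -48)
Mul(-1, Add(Add(-37243, -162170), Function('n')(Pow(7, 2), 9))) = Mul(-1, Add(Add(-37243, -162170), -48)) = Mul(-1, Add(-199413, -48)) = Mul(-1, -199461) = 199461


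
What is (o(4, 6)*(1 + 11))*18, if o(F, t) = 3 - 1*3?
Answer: 0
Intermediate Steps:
o(F, t) = 0 (o(F, t) = 3 - 3 = 0)
(o(4, 6)*(1 + 11))*18 = (0*(1 + 11))*18 = (0*12)*18 = 0*18 = 0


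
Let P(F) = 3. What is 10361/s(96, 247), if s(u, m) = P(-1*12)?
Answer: 10361/3 ≈ 3453.7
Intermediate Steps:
s(u, m) = 3
10361/s(96, 247) = 10361/3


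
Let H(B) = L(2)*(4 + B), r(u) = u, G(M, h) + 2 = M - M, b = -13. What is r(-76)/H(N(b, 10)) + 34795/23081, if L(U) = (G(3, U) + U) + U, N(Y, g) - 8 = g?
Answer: -55794/253891 ≈ -0.21976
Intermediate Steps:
N(Y, g) = 8 + g
G(M, h) = -2 (G(M, h) = -2 + (M - M) = -2 + 0 = -2)
L(U) = -2 + 2*U (L(U) = (-2 + U) + U = -2 + 2*U)
H(B) = 8 + 2*B (H(B) = (-2 + 2*2)*(4 + B) = (-2 + 4)*(4 + B) = 2*(4 + B) = 8 + 2*B)
r(-76)/H(N(b, 10)) + 34795/23081 = -76/(8 + 2*(8 + 10)) + 34795/23081 = -76/(8 + 2*18) + 34795*(1/23081) = -76/(8 + 36) + 34795/23081 = -76/44 + 34795/23081 = -76*1/44 + 34795/23081 = -19/11 + 34795/23081 = -55794/253891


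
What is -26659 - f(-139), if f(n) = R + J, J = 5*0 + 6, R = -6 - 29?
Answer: -26630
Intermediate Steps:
R = -35
J = 6 (J = 0 + 6 = 6)
f(n) = -29 (f(n) = -35 + 6 = -29)
-26659 - f(-139) = -26659 - 1*(-29) = -26659 + 29 = -26630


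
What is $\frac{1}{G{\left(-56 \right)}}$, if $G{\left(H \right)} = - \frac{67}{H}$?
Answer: $\frac{56}{67} \approx 0.83582$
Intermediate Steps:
$\frac{1}{G{\left(-56 \right)}} = \frac{1}{\left(-67\right) \frac{1}{-56}} = \frac{1}{\left(-67\right) \left(- \frac{1}{56}\right)} = \frac{1}{\frac{67}{56}} = \frac{56}{67}$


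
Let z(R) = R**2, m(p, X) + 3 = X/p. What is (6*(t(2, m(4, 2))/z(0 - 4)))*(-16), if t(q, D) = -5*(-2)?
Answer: -60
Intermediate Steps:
m(p, X) = -3 + X/p
t(q, D) = 10
(6*(t(2, m(4, 2))/z(0 - 4)))*(-16) = (6*(10/((0 - 4)**2)))*(-16) = (6*(10/((-4)**2)))*(-16) = (6*(10/16))*(-16) = (6*(10*(1/16)))*(-16) = (6*(5/8))*(-16) = (15/4)*(-16) = -60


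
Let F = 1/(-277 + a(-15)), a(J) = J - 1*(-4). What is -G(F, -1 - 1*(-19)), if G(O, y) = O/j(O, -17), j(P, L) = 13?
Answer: 1/3744 ≈ 0.00026709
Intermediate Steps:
a(J) = 4 + J (a(J) = J + 4 = 4 + J)
F = -1/288 (F = 1/(-277 + (4 - 15)) = 1/(-277 - 11) = 1/(-288) = -1/288 ≈ -0.0034722)
G(O, y) = O/13
-G(F, -1 - 1*(-19)) = -(-1)/(13*288) = -1*(-1/3744) = 1/3744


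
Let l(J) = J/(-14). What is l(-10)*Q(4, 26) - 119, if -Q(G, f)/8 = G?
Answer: -993/7 ≈ -141.86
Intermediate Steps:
Q(G, f) = -8*G
l(J) = -J/14 (l(J) = J*(-1/14) = -J/14)
l(-10)*Q(4, 26) - 119 = (-1/14*(-10))*(-8*4) - 119 = (5/7)*(-32) - 119 = -160/7 - 119 = -993/7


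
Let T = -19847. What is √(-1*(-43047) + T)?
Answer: 20*√58 ≈ 152.32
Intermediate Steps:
√(-1*(-43047) + T) = √(-1*(-43047) - 19847) = √(43047 - 19847) = √23200 = 20*√58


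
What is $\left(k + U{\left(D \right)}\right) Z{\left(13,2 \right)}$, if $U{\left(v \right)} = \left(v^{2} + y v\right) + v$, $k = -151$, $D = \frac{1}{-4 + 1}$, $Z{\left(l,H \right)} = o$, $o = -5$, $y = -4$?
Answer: $\frac{6745}{9} \approx 749.44$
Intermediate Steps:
$Z{\left(l,H \right)} = -5$
$D = - \frac{1}{3}$ ($D = \frac{1}{-3} = - \frac{1}{3} \approx -0.33333$)
$U{\left(v \right)} = v^{2} - 3 v$ ($U{\left(v \right)} = \left(v^{2} - 4 v\right) + v = v^{2} - 3 v$)
$\left(k + U{\left(D \right)}\right) Z{\left(13,2 \right)} = \left(-151 - \frac{-3 - \frac{1}{3}}{3}\right) \left(-5\right) = \left(-151 - - \frac{10}{9}\right) \left(-5\right) = \left(-151 + \frac{10}{9}\right) \left(-5\right) = \left(- \frac{1349}{9}\right) \left(-5\right) = \frac{6745}{9}$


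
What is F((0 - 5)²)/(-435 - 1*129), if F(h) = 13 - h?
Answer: 1/47 ≈ 0.021277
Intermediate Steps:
F((0 - 5)²)/(-435 - 1*129) = (13 - (0 - 5)²)/(-435 - 1*129) = (13 - 1*(-5)²)/(-435 - 129) = (13 - 1*25)/(-564) = (13 - 25)*(-1/564) = -12*(-1/564) = 1/47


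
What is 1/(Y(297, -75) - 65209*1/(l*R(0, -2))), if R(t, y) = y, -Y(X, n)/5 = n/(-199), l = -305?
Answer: -1990/216481 ≈ -0.0091925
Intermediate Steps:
Y(X, n) = 5*n/199 (Y(X, n) = -5*n/(-199) = -5*n*(-1)/199 = -(-5)*n/199 = 5*n/199)
1/(Y(297, -75) - 65209*1/(l*R(0, -2))) = 1/((5/199)*(-75) - 65209/((-305*(-2)))) = 1/(-375/199 - 65209/610) = 1/(-375/199 - 65209*1/610) = 1/(-375/199 - 1069/10) = 1/(-216481/1990) = -1990/216481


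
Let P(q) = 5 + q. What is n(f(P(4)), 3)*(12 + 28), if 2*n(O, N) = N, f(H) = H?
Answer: 60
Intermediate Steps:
n(O, N) = N/2
n(f(P(4)), 3)*(12 + 28) = ((1/2)*3)*(12 + 28) = (3/2)*40 = 60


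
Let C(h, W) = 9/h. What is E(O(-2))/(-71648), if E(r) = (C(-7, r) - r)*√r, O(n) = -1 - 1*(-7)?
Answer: 51*√6/501536 ≈ 0.00024908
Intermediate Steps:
O(n) = 6 (O(n) = -1 + 7 = 6)
E(r) = √r*(-9/7 - r) (E(r) = (9/(-7) - r)*√r = (9*(-⅐) - r)*√r = (-9/7 - r)*√r = √r*(-9/7 - r))
E(O(-2))/(-71648) = (√6*(-9/7 - 1*6))/(-71648) = (√6*(-9/7 - 6))*(-1/71648) = (√6*(-51/7))*(-1/71648) = -51*√6/7*(-1/71648) = 51*√6/501536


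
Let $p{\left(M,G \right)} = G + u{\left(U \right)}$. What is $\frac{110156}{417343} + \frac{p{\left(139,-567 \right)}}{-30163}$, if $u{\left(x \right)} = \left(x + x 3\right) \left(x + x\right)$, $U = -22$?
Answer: $\frac{1943316813}{12588316909} \approx 0.15437$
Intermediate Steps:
$u{\left(x \right)} = 8 x^{2}$ ($u{\left(x \right)} = \left(x + 3 x\right) 2 x = 4 x 2 x = 8 x^{2}$)
$p{\left(M,G \right)} = 3872 + G$ ($p{\left(M,G \right)} = G + 8 \left(-22\right)^{2} = G + 8 \cdot 484 = G + 3872 = 3872 + G$)
$\frac{110156}{417343} + \frac{p{\left(139,-567 \right)}}{-30163} = \frac{110156}{417343} + \frac{3872 - 567}{-30163} = 110156 \cdot \frac{1}{417343} + 3305 \left(- \frac{1}{30163}\right) = \frac{110156}{417343} - \frac{3305}{30163} = \frac{1943316813}{12588316909}$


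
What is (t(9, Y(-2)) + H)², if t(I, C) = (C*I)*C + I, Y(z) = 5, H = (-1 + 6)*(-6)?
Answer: 41616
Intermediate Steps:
H = -30 (H = 5*(-6) = -30)
t(I, C) = I + I*C² (t(I, C) = I*C² + I = I + I*C²)
(t(9, Y(-2)) + H)² = (9*(1 + 5²) - 30)² = (9*(1 + 25) - 30)² = (9*26 - 30)² = (234 - 30)² = 204² = 41616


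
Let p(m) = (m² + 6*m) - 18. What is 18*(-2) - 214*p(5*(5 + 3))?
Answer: -389944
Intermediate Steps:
p(m) = -18 + m² + 6*m
18*(-2) - 214*p(5*(5 + 3)) = 18*(-2) - 214*(-18 + (5*(5 + 3))² + 6*(5*(5 + 3))) = -36 - 214*(-18 + (5*8)² + 6*(5*8)) = -36 - 214*(-18 + 40² + 6*40) = -36 - 214*(-18 + 1600 + 240) = -36 - 214*1822 = -36 - 389908 = -389944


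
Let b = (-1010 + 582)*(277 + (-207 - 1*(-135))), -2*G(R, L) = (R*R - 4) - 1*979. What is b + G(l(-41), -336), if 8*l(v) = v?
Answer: -11169489/128 ≈ -87262.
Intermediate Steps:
l(v) = v/8
G(R, L) = 983/2 - R²/2 (G(R, L) = -((R*R - 4) - 1*979)/2 = -((R² - 4) - 979)/2 = -((-4 + R²) - 979)/2 = -(-983 + R²)/2 = 983/2 - R²/2)
b = -87740 (b = -428*(277 + (-207 + 135)) = -428*(277 - 72) = -428*205 = -87740)
b + G(l(-41), -336) = -87740 + (983/2 - ((⅛)*(-41))²/2) = -87740 + (983/2 - (-41/8)²/2) = -87740 + (983/2 - ½*1681/64) = -87740 + (983/2 - 1681/128) = -87740 + 61231/128 = -11169489/128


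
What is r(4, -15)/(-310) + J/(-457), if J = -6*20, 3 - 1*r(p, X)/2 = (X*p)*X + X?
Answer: 421674/70835 ≈ 5.9529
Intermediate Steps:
r(p, X) = 6 - 2*X - 2*p*X**2 (r(p, X) = 6 - 2*((X*p)*X + X) = 6 - 2*(p*X**2 + X) = 6 - 2*(X + p*X**2) = 6 + (-2*X - 2*p*X**2) = 6 - 2*X - 2*p*X**2)
J = -120
r(4, -15)/(-310) + J/(-457) = (6 - 2*(-15) - 2*4*(-15)**2)/(-310) - 120/(-457) = (6 + 30 - 2*4*225)*(-1/310) - 120*(-1/457) = (6 + 30 - 1800)*(-1/310) + 120/457 = -1764*(-1/310) + 120/457 = 882/155 + 120/457 = 421674/70835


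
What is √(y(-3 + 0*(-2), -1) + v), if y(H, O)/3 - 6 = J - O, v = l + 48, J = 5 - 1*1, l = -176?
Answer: I*√95 ≈ 9.7468*I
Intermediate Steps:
J = 4 (J = 5 - 1 = 4)
v = -128 (v = -176 + 48 = -128)
y(H, O) = 30 - 3*O (y(H, O) = 18 + 3*(4 - O) = 18 + (12 - 3*O) = 30 - 3*O)
√(y(-3 + 0*(-2), -1) + v) = √((30 - 3*(-1)) - 128) = √((30 + 3) - 128) = √(33 - 128) = √(-95) = I*√95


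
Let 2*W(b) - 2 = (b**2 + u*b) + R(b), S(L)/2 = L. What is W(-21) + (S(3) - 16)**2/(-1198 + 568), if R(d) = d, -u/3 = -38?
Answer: -62128/63 ≈ -986.16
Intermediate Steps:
u = 114 (u = -3*(-38) = 114)
S(L) = 2*L
W(b) = 1 + b**2/2 + 115*b/2 (W(b) = 1 + ((b**2 + 114*b) + b)/2 = 1 + (b**2 + 115*b)/2 = 1 + (b**2/2 + 115*b/2) = 1 + b**2/2 + 115*b/2)
W(-21) + (S(3) - 16)**2/(-1198 + 568) = (1 + (1/2)*(-21)**2 + (115/2)*(-21)) + (2*3 - 16)**2/(-1198 + 568) = (1 + (1/2)*441 - 2415/2) + (6 - 16)**2/(-630) = (1 + 441/2 - 2415/2) + (-10)**2*(-1/630) = -986 + 100*(-1/630) = -986 - 10/63 = -62128/63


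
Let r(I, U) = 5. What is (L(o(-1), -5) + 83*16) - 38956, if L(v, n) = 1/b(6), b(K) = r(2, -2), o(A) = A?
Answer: -188139/5 ≈ -37628.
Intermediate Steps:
b(K) = 5
L(v, n) = ⅕ (L(v, n) = 1/5 = ⅕)
(L(o(-1), -5) + 83*16) - 38956 = (⅕ + 83*16) - 38956 = (⅕ + 1328) - 38956 = 6641/5 - 38956 = -188139/5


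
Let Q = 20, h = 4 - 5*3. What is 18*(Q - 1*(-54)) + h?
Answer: 1321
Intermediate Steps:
h = -11 (h = 4 - 15 = -11)
18*(Q - 1*(-54)) + h = 18*(20 - 1*(-54)) - 11 = 18*(20 + 54) - 11 = 18*74 - 11 = 1332 - 11 = 1321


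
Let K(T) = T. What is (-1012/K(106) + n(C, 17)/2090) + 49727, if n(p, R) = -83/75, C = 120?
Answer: 413040164351/8307750 ≈ 49717.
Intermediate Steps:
n(p, R) = -83/75 (n(p, R) = -83*1/75 = -83/75)
(-1012/K(106) + n(C, 17)/2090) + 49727 = (-1012/106 - 83/75/2090) + 49727 = (-1012*1/106 - 83/75*1/2090) + 49727 = (-506/53 - 83/156750) + 49727 = -79319899/8307750 + 49727 = 413040164351/8307750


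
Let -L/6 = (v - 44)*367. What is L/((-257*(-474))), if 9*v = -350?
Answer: 273782/182727 ≈ 1.4983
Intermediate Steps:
v = -350/9 (v = (⅑)*(-350) = -350/9 ≈ -38.889)
L = 547564/3 (L = -6*(-350/9 - 44)*367 = -(-1492)*367/3 = -6*(-273782/9) = 547564/3 ≈ 1.8252e+5)
L/((-257*(-474))) = 547564/(3*((-257*(-474)))) = (547564/3)/121818 = (547564/3)*(1/121818) = 273782/182727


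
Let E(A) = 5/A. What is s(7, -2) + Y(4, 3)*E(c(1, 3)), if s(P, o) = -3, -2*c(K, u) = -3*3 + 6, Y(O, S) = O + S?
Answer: 61/3 ≈ 20.333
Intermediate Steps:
c(K, u) = 3/2 (c(K, u) = -(-3*3 + 6)/2 = -(-9 + 6)/2 = -1/2*(-3) = 3/2)
s(7, -2) + Y(4, 3)*E(c(1, 3)) = -3 + (4 + 3)*(5/(3/2)) = -3 + 7*(5*(2/3)) = -3 + 7*(10/3) = -3 + 70/3 = 61/3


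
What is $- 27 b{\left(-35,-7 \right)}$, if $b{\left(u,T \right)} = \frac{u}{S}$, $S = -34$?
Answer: $- \frac{945}{34} \approx -27.794$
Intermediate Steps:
$b{\left(u,T \right)} = - \frac{u}{34}$ ($b{\left(u,T \right)} = \frac{u}{-34} = u \left(- \frac{1}{34}\right) = - \frac{u}{34}$)
$- 27 b{\left(-35,-7 \right)} = - 27 \left(\left(- \frac{1}{34}\right) \left(-35\right)\right) = \left(-27\right) \frac{35}{34} = - \frac{945}{34}$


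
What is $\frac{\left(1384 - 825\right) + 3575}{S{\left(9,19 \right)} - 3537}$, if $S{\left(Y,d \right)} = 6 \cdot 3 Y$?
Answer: $- \frac{1378}{1125} \approx -1.2249$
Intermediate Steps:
$S{\left(Y,d \right)} = 18 Y$
$\frac{\left(1384 - 825\right) + 3575}{S{\left(9,19 \right)} - 3537} = \frac{\left(1384 - 825\right) + 3575}{18 \cdot 9 - 3537} = \frac{559 + 3575}{162 - 3537} = \frac{4134}{-3375} = 4134 \left(- \frac{1}{3375}\right) = - \frac{1378}{1125}$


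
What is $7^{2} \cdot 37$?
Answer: $1813$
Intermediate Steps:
$7^{2} \cdot 37 = 49 \cdot 37 = 1813$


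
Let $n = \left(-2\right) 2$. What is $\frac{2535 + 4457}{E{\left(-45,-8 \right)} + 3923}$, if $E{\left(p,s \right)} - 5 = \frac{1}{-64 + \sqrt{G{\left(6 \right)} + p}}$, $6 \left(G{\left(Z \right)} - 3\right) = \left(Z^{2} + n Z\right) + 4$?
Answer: $\frac{340724187392}{191412948355} + \frac{6992 i \sqrt{354}}{191412948355} \approx 1.78 + 6.8728 \cdot 10^{-7} i$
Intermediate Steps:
$n = -4$
$G{\left(Z \right)} = \frac{11}{3} - \frac{2 Z}{3} + \frac{Z^{2}}{6}$ ($G{\left(Z \right)} = 3 + \frac{\left(Z^{2} - 4 Z\right) + 4}{6} = 3 + \frac{4 + Z^{2} - 4 Z}{6} = 3 + \left(\frac{2}{3} - \frac{2 Z}{3} + \frac{Z^{2}}{6}\right) = \frac{11}{3} - \frac{2 Z}{3} + \frac{Z^{2}}{6}$)
$E{\left(p,s \right)} = 5 + \frac{1}{-64 + \sqrt{\frac{17}{3} + p}}$ ($E{\left(p,s \right)} = 5 + \frac{1}{-64 + \sqrt{\left(\frac{11}{3} - 4 + \frac{6^{2}}{6}\right) + p}} = 5 + \frac{1}{-64 + \sqrt{\left(\frac{11}{3} - 4 + \frac{1}{6} \cdot 36\right) + p}} = 5 + \frac{1}{-64 + \sqrt{\left(\frac{11}{3} - 4 + 6\right) + p}} = 5 + \frac{1}{-64 + \sqrt{\frac{17}{3} + p}}$)
$\frac{2535 + 4457}{E{\left(-45,-8 \right)} + 3923} = \frac{2535 + 4457}{\frac{-957 + 5 \sqrt{51 + 9 \left(-45\right)}}{-192 + \sqrt{3} \sqrt{17 + 3 \left(-45\right)}} + 3923} = \frac{6992}{\frac{-957 + 5 \sqrt{51 - 405}}{-192 + \sqrt{3} \sqrt{17 - 135}} + 3923} = \frac{6992}{\frac{-957 + 5 \sqrt{-354}}{-192 + \sqrt{3} \sqrt{-118}} + 3923} = \frac{6992}{\frac{-957 + 5 i \sqrt{354}}{-192 + \sqrt{3} i \sqrt{118}} + 3923} = \frac{6992}{\frac{-957 + 5 i \sqrt{354}}{-192 + i \sqrt{354}} + 3923} = \frac{6992}{3923 + \frac{-957 + 5 i \sqrt{354}}{-192 + i \sqrt{354}}}$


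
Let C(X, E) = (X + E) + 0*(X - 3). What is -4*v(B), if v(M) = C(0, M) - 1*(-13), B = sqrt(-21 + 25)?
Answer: -60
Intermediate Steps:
B = 2 (B = sqrt(4) = 2)
C(X, E) = E + X (C(X, E) = (E + X) + 0*(-3 + X) = (E + X) + 0 = E + X)
v(M) = 13 + M (v(M) = (M + 0) - 1*(-13) = M + 13 = 13 + M)
-4*v(B) = -4*(13 + 2) = -4*15 = -60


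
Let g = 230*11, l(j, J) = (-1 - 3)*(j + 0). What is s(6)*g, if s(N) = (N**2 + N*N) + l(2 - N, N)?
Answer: 222640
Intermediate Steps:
l(j, J) = -4*j
s(N) = -8 + 2*N**2 + 4*N (s(N) = (N**2 + N*N) - 4*(2 - N) = (N**2 + N**2) + (-8 + 4*N) = 2*N**2 + (-8 + 4*N) = -8 + 2*N**2 + 4*N)
g = 2530
s(6)*g = (-8 + 2*6**2 + 4*6)*2530 = (-8 + 2*36 + 24)*2530 = (-8 + 72 + 24)*2530 = 88*2530 = 222640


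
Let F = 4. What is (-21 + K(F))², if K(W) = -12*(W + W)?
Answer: 13689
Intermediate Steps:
K(W) = -24*W
(-21 + K(F))² = (-21 - 24*4)² = (-21 - 96)² = (-117)² = 13689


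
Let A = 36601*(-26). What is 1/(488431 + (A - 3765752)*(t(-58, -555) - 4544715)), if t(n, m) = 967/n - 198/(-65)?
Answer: 1885/40412898269359004 ≈ 4.6644e-14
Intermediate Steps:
t(n, m) = 198/65 + 967/n (t(n, m) = 967/n - 198*(-1/65) = 967/n + 198/65 = 198/65 + 967/n)
A = -951626
1/(488431 + (A - 3765752)*(t(-58, -555) - 4544715)) = 1/(488431 + (-951626 - 3765752)*((198/65 + 967/(-58)) - 4544715)) = 1/(488431 - 4717378*((198/65 + 967*(-1/58)) - 4544715)) = 1/(488431 - 4717378*((198/65 - 967/58) - 4544715)) = 1/(488431 - 4717378*(-51371/3770 - 4544715)) = 1/(488431 - 4717378*(-17133626921/3770)) = 1/(488431 + 40412897348666569/1885) = 1/(40412898269359004/1885) = 1885/40412898269359004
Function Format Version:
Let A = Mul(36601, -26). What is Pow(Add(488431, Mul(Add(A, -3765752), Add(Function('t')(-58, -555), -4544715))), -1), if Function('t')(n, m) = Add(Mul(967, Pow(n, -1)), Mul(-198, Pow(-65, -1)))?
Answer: Rational(1885, 40412898269359004) ≈ 4.6644e-14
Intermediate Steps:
Function('t')(n, m) = Add(Rational(198, 65), Mul(967, Pow(n, -1))) (Function('t')(n, m) = Add(Mul(967, Pow(n, -1)), Mul(-198, Rational(-1, 65))) = Add(Mul(967, Pow(n, -1)), Rational(198, 65)) = Add(Rational(198, 65), Mul(967, Pow(n, -1))))
A = -951626
Pow(Add(488431, Mul(Add(A, -3765752), Add(Function('t')(-58, -555), -4544715))), -1) = Pow(Add(488431, Mul(Add(-951626, -3765752), Add(Add(Rational(198, 65), Mul(967, Pow(-58, -1))), -4544715))), -1) = Pow(Add(488431, Mul(-4717378, Add(Add(Rational(198, 65), Mul(967, Rational(-1, 58))), -4544715))), -1) = Pow(Add(488431, Mul(-4717378, Add(Add(Rational(198, 65), Rational(-967, 58)), -4544715))), -1) = Pow(Add(488431, Mul(-4717378, Add(Rational(-51371, 3770), -4544715))), -1) = Pow(Add(488431, Mul(-4717378, Rational(-17133626921, 3770))), -1) = Pow(Add(488431, Rational(40412897348666569, 1885)), -1) = Pow(Rational(40412898269359004, 1885), -1) = Rational(1885, 40412898269359004)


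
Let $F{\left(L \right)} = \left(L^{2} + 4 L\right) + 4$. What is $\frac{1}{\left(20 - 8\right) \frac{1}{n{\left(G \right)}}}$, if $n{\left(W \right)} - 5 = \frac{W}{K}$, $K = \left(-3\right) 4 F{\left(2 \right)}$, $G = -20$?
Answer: $\frac{245}{576} \approx 0.42535$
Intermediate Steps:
$F{\left(L \right)} = 4 + L^{2} + 4 L$
$K = -192$ ($K = \left(-3\right) 4 \left(4 + 2^{2} + 4 \cdot 2\right) = - 12 \left(4 + 4 + 8\right) = \left(-12\right) 16 = -192$)
$n{\left(W \right)} = 5 - \frac{W}{192}$ ($n{\left(W \right)} = 5 + \frac{W}{-192} = 5 + W \left(- \frac{1}{192}\right) = 5 - \frac{W}{192}$)
$\frac{1}{\left(20 - 8\right) \frac{1}{n{\left(G \right)}}} = \frac{1}{\left(20 - 8\right) \frac{1}{5 - - \frac{5}{48}}} = \frac{1}{\left(20 - 8\right) \frac{1}{5 + \frac{5}{48}}} = \frac{1}{12 \frac{1}{\frac{245}{48}}} = \frac{1}{12 \cdot \frac{48}{245}} = \frac{1}{\frac{576}{245}} = \frac{245}{576}$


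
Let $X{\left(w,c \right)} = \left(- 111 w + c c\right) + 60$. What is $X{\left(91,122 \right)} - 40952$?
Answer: $-36109$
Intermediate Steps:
$X{\left(w,c \right)} = 60 + c^{2} - 111 w$ ($X{\left(w,c \right)} = \left(- 111 w + c^{2}\right) + 60 = \left(c^{2} - 111 w\right) + 60 = 60 + c^{2} - 111 w$)
$X{\left(91,122 \right)} - 40952 = \left(60 + 122^{2} - 10101\right) - 40952 = \left(60 + 14884 - 10101\right) - 40952 = 4843 - 40952 = -36109$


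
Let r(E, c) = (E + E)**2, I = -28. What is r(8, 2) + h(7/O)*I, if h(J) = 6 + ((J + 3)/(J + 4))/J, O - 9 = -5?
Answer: 1720/23 ≈ 74.783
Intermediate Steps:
O = 4 (O = 9 - 5 = 4)
r(E, c) = 4*E**2 (r(E, c) = (2*E)**2 = 4*E**2)
h(J) = 6 + (3 + J)/(J*(4 + J)) (h(J) = 6 + ((3 + J)/(4 + J))/J = 6 + (3 + J)/(J*(4 + J)))
r(8, 2) + h(7/O)*I = 4*8**2 + ((3 + 6*(7/4)**2 + 25*(7/4))/(((7/4))*(4 + 7/4)))*(-28) = 4*64 + ((3 + 6*(7*(1/4))**2 + 25*(7*(1/4)))/(((7*(1/4)))*(4 + 7*(1/4))))*(-28) = 256 + ((3 + 6*(7/4)**2 + 25*(7/4))/((7/4)*(4 + 7/4)))*(-28) = 256 + (4*(3 + 6*(49/16) + 175/4)/(7*(23/4)))*(-28) = 256 + ((4/7)*(4/23)*(3 + 147/8 + 175/4))*(-28) = 256 + ((4/7)*(4/23)*(521/8))*(-28) = 256 + (1042/161)*(-28) = 256 - 4168/23 = 1720/23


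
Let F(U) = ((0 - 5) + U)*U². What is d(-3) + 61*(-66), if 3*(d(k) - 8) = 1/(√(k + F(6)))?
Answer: -4018 + √33/99 ≈ -4017.9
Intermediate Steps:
F(U) = U²*(-5 + U) (F(U) = (-5 + U)*U² = U²*(-5 + U))
d(k) = 8 + 1/(3*√(36 + k)) (d(k) = 8 + 1/(3*(√(k + 6²*(-5 + 6)))) = 8 + 1/(3*(√(k + 36*1))) = 8 + 1/(3*(√(k + 36))) = 8 + 1/(3*(√(36 + k))) = 8 + 1/(3*√(36 + k)))
d(-3) + 61*(-66) = (8 + 1/(3*√(36 - 3))) + 61*(-66) = (8 + 1/(3*√33)) - 4026 = (8 + (√33/33)/3) - 4026 = (8 + √33/99) - 4026 = -4018 + √33/99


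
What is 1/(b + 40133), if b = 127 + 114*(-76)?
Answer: 1/31596 ≈ 3.1650e-5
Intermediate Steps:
b = -8537 (b = 127 - 8664 = -8537)
1/(b + 40133) = 1/(-8537 + 40133) = 1/31596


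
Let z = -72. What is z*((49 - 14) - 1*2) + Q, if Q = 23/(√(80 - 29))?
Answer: -2376 + 23*√51/51 ≈ -2372.8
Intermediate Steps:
Q = 23*√51/51 (Q = 23/(√51) = 23*(√51/51) = 23*√51/51 ≈ 3.2206)
z*((49 - 14) - 1*2) + Q = -72*((49 - 14) - 1*2) + 23*√51/51 = -72*(35 - 2) + 23*√51/51 = -72*33 + 23*√51/51 = -2376 + 23*√51/51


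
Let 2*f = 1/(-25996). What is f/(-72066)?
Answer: 1/3746855472 ≈ 2.6689e-10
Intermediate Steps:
f = -1/51992 (f = (½)/(-25996) = (½)*(-1/25996) = -1/51992 ≈ -1.9234e-5)
f/(-72066) = -1/51992/(-72066) = -1/51992*(-1/72066) = 1/3746855472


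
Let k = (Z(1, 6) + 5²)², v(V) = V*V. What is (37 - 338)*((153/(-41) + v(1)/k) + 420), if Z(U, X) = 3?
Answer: -575364467/4592 ≈ -1.2530e+5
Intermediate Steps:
v(V) = V²
k = 784 (k = (3 + 5²)² = (3 + 25)² = 28² = 784)
(37 - 338)*((153/(-41) + v(1)/k) + 420) = (37 - 338)*((153/(-41) + 1²/784) + 420) = -301*((153*(-1/41) + 1*(1/784)) + 420) = -301*((-153/41 + 1/784) + 420) = -301*(-119911/32144 + 420) = -301*13380569/32144 = -575364467/4592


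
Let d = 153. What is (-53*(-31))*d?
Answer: 251379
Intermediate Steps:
(-53*(-31))*d = -53*(-31)*153 = 1643*153 = 251379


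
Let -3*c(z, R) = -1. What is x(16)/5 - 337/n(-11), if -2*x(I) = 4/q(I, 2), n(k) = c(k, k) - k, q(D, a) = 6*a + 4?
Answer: -20237/680 ≈ -29.760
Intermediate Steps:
c(z, R) = ⅓ (c(z, R) = -⅓*(-1) = ⅓)
q(D, a) = 4 + 6*a
n(k) = ⅓ - k
x(I) = -⅛ (x(I) = -2/(4 + 6*2) = -2/(4 + 12) = -2/16 = -½*¼ = -⅛)
x(16)/5 - 337/n(-11) = -⅛/5 - 337/(⅓ - 1*(-11)) = -⅛*⅕ - 337/(⅓ + 11) = -1/40 - 337/34/3 = -1/40 - 337*3/34 = -1/40 - 1011/34 = -20237/680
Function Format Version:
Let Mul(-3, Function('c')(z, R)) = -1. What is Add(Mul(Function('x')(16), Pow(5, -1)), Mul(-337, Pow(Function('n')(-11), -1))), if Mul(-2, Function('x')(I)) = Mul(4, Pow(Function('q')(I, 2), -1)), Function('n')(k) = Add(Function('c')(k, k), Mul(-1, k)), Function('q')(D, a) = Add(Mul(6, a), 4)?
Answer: Rational(-20237, 680) ≈ -29.760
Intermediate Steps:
Function('c')(z, R) = Rational(1, 3) (Function('c')(z, R) = Mul(Rational(-1, 3), -1) = Rational(1, 3))
Function('q')(D, a) = Add(4, Mul(6, a))
Function('n')(k) = Add(Rational(1, 3), Mul(-1, k))
Function('x')(I) = Rational(-1, 8) (Function('x')(I) = Mul(Rational(-1, 2), Mul(4, Pow(Add(4, Mul(6, 2)), -1))) = Mul(Rational(-1, 2), Mul(4, Pow(Add(4, 12), -1))) = Mul(Rational(-1, 2), Mul(4, Pow(16, -1))) = Mul(Rational(-1, 2), Mul(4, Rational(1, 16))) = Mul(Rational(-1, 2), Rational(1, 4)) = Rational(-1, 8))
Add(Mul(Function('x')(16), Pow(5, -1)), Mul(-337, Pow(Function('n')(-11), -1))) = Add(Mul(Rational(-1, 8), Pow(5, -1)), Mul(-337, Pow(Add(Rational(1, 3), Mul(-1, -11)), -1))) = Add(Mul(Rational(-1, 8), Rational(1, 5)), Mul(-337, Pow(Add(Rational(1, 3), 11), -1))) = Add(Rational(-1, 40), Mul(-337, Pow(Rational(34, 3), -1))) = Add(Rational(-1, 40), Mul(-337, Rational(3, 34))) = Add(Rational(-1, 40), Rational(-1011, 34)) = Rational(-20237, 680)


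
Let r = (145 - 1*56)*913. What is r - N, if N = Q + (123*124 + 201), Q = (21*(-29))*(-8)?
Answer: 60932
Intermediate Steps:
Q = 4872 (Q = -609*(-8) = 4872)
r = 81257 (r = (145 - 56)*913 = 89*913 = 81257)
N = 20325 (N = 4872 + (123*124 + 201) = 4872 + (15252 + 201) = 4872 + 15453 = 20325)
r - N = 81257 - 1*20325 = 81257 - 20325 = 60932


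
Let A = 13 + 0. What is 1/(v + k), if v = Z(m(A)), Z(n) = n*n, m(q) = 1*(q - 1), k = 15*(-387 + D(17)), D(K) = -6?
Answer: -1/5751 ≈ -0.00017388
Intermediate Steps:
A = 13
k = -5895 (k = 15*(-387 - 6) = 15*(-393) = -5895)
m(q) = -1 + q (m(q) = 1*(-1 + q) = -1 + q)
Z(n) = n**2
v = 144 (v = (-1 + 13)**2 = 12**2 = 144)
1/(v + k) = 1/(144 - 5895) = 1/(-5751) = -1/5751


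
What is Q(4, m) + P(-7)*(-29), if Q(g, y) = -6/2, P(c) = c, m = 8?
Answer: 200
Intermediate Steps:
Q(g, y) = -3 (Q(g, y) = -6*½ = -3)
Q(4, m) + P(-7)*(-29) = -3 - 7*(-29) = -3 + 203 = 200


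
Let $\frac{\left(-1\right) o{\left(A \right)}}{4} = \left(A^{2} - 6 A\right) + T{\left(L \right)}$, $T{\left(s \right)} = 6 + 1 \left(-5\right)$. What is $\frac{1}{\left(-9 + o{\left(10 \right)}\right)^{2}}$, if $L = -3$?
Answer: $\frac{1}{29929} \approx 3.3412 \cdot 10^{-5}$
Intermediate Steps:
$T{\left(s \right)} = 1$ ($T{\left(s \right)} = 6 - 5 = 1$)
$o{\left(A \right)} = -4 - 4 A^{2} + 24 A$ ($o{\left(A \right)} = - 4 \left(\left(A^{2} - 6 A\right) + 1\right) = - 4 \left(1 + A^{2} - 6 A\right) = -4 - 4 A^{2} + 24 A$)
$\frac{1}{\left(-9 + o{\left(10 \right)}\right)^{2}} = \frac{1}{\left(-9 - \left(-236 + 400\right)\right)^{2}} = \frac{1}{\left(-9 - 164\right)^{2}} = \frac{1}{\left(-173\right)^{2}} = \frac{1}{29929}$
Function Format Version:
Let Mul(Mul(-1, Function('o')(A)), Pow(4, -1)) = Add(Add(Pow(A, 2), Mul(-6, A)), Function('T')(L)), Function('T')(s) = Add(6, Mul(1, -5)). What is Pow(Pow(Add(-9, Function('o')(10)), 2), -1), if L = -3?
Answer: Rational(1, 29929) ≈ 3.3412e-5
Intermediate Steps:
Function('T')(s) = 1 (Function('T')(s) = Add(6, -5) = 1)
Function('o')(A) = Add(-4, Mul(-4, Pow(A, 2)), Mul(24, A)) (Function('o')(A) = Mul(-4, Add(Add(Pow(A, 2), Mul(-6, A)), 1)) = Mul(-4, Add(1, Pow(A, 2), Mul(-6, A))) = Add(-4, Mul(-4, Pow(A, 2)), Mul(24, A)))
Pow(Pow(Add(-9, Function('o')(10)), 2), -1) = Pow(Pow(Add(-9, Add(-4, Mul(-4, Pow(10, 2)), Mul(24, 10))), 2), -1) = Pow(Pow(Add(-9, Add(-4, Mul(-4, 100), 240)), 2), -1) = Pow(Pow(Add(-9, Add(-4, -400, 240)), 2), -1) = Pow(Pow(Add(-9, -164), 2), -1) = Pow(Pow(-173, 2), -1) = Pow(29929, -1) = Rational(1, 29929)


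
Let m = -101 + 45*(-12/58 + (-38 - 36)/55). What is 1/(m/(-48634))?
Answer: 15514246/54503 ≈ 284.65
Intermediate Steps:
m = -54503/319 (m = -101 + 45*(-12*1/58 - 74*1/55) = -101 + 45*(-6/29 - 74/55) = -101 + 45*(-2476/1595) = -101 - 22284/319 = -54503/319 ≈ -170.86)
1/(m/(-48634)) = 1/(-54503/319/(-48634)) = 1/(-54503/319*(-1/48634)) = 1/(54503/15514246) = 15514246/54503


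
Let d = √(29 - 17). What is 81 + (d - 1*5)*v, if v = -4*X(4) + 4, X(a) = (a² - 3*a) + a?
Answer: 221 - 56*√3 ≈ 124.01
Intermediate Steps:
X(a) = a² - 2*a
d = 2*√3 (d = √12 = 2*√3 ≈ 3.4641)
v = -28 (v = -16*(-2 + 4) + 4 = -16*2 + 4 = -4*8 + 4 = -32 + 4 = -28)
81 + (d - 1*5)*v = 81 + (2*√3 - 1*5)*(-28) = 81 + (2*√3 - 5)*(-28) = 81 + (-5 + 2*√3)*(-28) = 81 + (140 - 56*√3) = 221 - 56*√3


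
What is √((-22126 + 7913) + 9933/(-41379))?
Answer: 6*I*√75111781485/13793 ≈ 119.22*I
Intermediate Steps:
√((-22126 + 7913) + 9933/(-41379)) = √(-14213 + 9933*(-1/41379)) = √(-14213 - 3311/13793) = √(-196043220/13793) = 6*I*√75111781485/13793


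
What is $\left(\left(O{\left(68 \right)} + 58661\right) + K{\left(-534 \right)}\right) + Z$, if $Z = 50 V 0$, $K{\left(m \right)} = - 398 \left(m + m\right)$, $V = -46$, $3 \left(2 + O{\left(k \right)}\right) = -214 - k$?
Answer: $483629$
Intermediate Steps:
$O{\left(k \right)} = - \frac{220}{3} - \frac{k}{3}$ ($O{\left(k \right)} = -2 + \frac{-214 - k}{3} = -2 - \left(\frac{214}{3} + \frac{k}{3}\right) = - \frac{220}{3} - \frac{k}{3}$)
$K{\left(m \right)} = - 796 m$ ($K{\left(m \right)} = - 398 \cdot 2 m = - 796 m$)
$Z = 0$ ($Z = 50 \left(-46\right) 0 = \left(-2300\right) 0 = 0$)
$\left(\left(O{\left(68 \right)} + 58661\right) + K{\left(-534 \right)}\right) + Z = \left(\left(\left(- \frac{220}{3} - \frac{68}{3}\right) + 58661\right) - -425064\right) + 0 = \left(\left(\left(- \frac{220}{3} - \frac{68}{3}\right) + 58661\right) + 425064\right) + 0 = \left(\left(-96 + 58661\right) + 425064\right) + 0 = \left(58565 + 425064\right) + 0 = 483629 + 0 = 483629$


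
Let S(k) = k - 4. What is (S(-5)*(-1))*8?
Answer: 72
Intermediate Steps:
S(k) = -4 + k
(S(-5)*(-1))*8 = ((-4 - 5)*(-1))*8 = -9*(-1)*8 = 9*8 = 72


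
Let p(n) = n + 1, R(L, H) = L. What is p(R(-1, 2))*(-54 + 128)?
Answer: 0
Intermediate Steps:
p(n) = 1 + n
p(R(-1, 2))*(-54 + 128) = (1 - 1)*(-54 + 128) = 0*74 = 0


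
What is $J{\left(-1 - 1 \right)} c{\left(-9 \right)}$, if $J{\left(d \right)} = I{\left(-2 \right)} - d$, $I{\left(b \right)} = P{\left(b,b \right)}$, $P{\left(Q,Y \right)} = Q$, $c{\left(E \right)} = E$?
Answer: $0$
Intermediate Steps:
$I{\left(b \right)} = b$
$J{\left(d \right)} = -2 - d$
$J{\left(-1 - 1 \right)} c{\left(-9 \right)} = \left(-2 - \left(-1 - 1\right)\right) \left(-9\right) = \left(-2 - -2\right) \left(-9\right) = \left(-2 + 2\right) \left(-9\right) = 0 \left(-9\right) = 0$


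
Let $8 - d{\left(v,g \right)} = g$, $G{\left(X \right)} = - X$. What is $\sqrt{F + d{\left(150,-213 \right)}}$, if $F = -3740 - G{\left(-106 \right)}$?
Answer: $5 i \sqrt{145} \approx 60.208 i$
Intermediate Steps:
$d{\left(v,g \right)} = 8 - g$
$F = -3846$ ($F = -3740 - \left(-1\right) \left(-106\right) = -3740 - 106 = -3846$)
$\sqrt{F + d{\left(150,-213 \right)}} = \sqrt{-3846 + \left(8 - -213\right)} = \sqrt{-3846 + \left(8 + 213\right)} = \sqrt{-3846 + 221} = \sqrt{-3625} = 5 i \sqrt{145}$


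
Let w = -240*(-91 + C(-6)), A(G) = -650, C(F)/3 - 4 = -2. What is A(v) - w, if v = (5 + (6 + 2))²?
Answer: -21050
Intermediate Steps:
C(F) = 6 (C(F) = 12 + 3*(-2) = 12 - 6 = 6)
v = 169 (v = (5 + 8)² = 13² = 169)
w = 20400 (w = -240*(-91 + 6) = -240*(-85) = 20400)
A(v) - w = -650 - 1*20400 = -650 - 20400 = -21050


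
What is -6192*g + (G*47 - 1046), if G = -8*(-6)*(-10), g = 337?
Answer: -2110310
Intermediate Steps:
G = -480 (G = 48*(-10) = -480)
-6192*g + (G*47 - 1046) = -6192*337 + (-480*47 - 1046) = -2086704 + (-22560 - 1046) = -2086704 - 23606 = -2110310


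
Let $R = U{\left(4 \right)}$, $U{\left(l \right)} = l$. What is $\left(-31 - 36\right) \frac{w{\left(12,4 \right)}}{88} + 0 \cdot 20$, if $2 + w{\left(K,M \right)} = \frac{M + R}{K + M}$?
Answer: $\frac{201}{176} \approx 1.142$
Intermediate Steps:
$R = 4$
$w{\left(K,M \right)} = -2 + \frac{4 + M}{K + M}$ ($w{\left(K,M \right)} = -2 + \frac{M + 4}{K + M} = -2 + \frac{4 + M}{K + M}$)
$\left(-31 - 36\right) \frac{w{\left(12,4 \right)}}{88} + 0 \cdot 20 = \left(-31 - 36\right) \frac{\frac{1}{12 + 4} \left(4 - 4 - 24\right)}{88} + 0 \cdot 20 = \left(-31 - 36\right) \frac{4 - 4 - 24}{16} \cdot \frac{1}{88} + 0 = - 67 \cdot \frac{1}{16} \left(-24\right) \frac{1}{88} + 0 = - 67 \left(\left(- \frac{3}{2}\right) \frac{1}{88}\right) + 0 = \left(-67\right) \left(- \frac{3}{176}\right) + 0 = \frac{201}{176} + 0 = \frac{201}{176}$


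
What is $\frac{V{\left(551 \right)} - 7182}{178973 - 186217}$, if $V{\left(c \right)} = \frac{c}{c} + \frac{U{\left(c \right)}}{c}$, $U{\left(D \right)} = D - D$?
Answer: $\frac{7181}{7244} \approx 0.9913$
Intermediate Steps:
$U{\left(D \right)} = 0$
$V{\left(c \right)} = 1$ ($V{\left(c \right)} = \frac{c}{c} + \frac{0}{c} = 1 + 0 = 1$)
$\frac{V{\left(551 \right)} - 7182}{178973 - 186217} = \frac{1 - 7182}{178973 - 186217} = - \frac{7181}{-7244} = \left(-7181\right) \left(- \frac{1}{7244}\right) = \frac{7181}{7244}$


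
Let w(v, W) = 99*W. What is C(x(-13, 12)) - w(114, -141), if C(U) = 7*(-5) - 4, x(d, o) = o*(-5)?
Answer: 13920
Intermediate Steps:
x(d, o) = -5*o
C(U) = -39 (C(U) = -35 - 4 = -39)
C(x(-13, 12)) - w(114, -141) = -39 - 99*(-141) = -39 - 1*(-13959) = -39 + 13959 = 13920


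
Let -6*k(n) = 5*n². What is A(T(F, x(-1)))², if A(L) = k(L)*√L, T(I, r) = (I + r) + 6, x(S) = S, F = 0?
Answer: 78125/36 ≈ 2170.1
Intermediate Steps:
T(I, r) = 6 + I + r
k(n) = -5*n²/6
A(L) = -5*L^(5/2)/6 (A(L) = (-5*L²/6)*√L = -5*L^(5/2)/6)
A(T(F, x(-1)))² = (-5*(6 + 0 - 1)^(5/2)/6)² = (-125*√5/6)² = 78125/36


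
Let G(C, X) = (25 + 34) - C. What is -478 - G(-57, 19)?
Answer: -594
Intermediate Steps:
G(C, X) = 59 - C
-478 - G(-57, 19) = -478 - (59 - 1*(-57)) = -478 - (59 + 57) = -478 - 1*116 = -478 - 116 = -594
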